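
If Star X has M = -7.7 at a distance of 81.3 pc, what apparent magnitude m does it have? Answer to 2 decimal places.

-3.15

m = M + 5 log₁₀(d/10 pc) = -7.7 + 5 log₁₀(81.3/10)
  = -7.7 + 5 × 0.910 = -7.7 + 4.55 = -3.15.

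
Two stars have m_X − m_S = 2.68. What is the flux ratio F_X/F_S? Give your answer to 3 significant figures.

F_X/F_S = 10^(−(m_X − m_S)/2.5) = 10^(-2.68/2.5) = 10^-1.072 = 0.08472.

0.0847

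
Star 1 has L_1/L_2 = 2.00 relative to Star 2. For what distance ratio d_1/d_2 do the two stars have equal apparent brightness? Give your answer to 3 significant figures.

Equal flux requires L_1/d_1² = L_2/d_2², so d_1/d_2 = √(L_1/L_2)
= √(2.00) = 1.414.

1.41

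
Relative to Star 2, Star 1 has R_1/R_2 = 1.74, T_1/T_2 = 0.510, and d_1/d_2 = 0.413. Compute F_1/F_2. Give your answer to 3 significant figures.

L_1/L_2 = (R_1/R_2)²(T_1/T_2)⁴ = (1.74)² × (0.510)⁴ = 0.2048.
F_1/F_2 = (L_1/L_2)/(d_1/d_2)² = 0.2048 / (0.413)² = 1.201.

1.20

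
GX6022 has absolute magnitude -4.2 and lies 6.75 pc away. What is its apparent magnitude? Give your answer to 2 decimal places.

-5.05

m = M + 5 log₁₀(d/10 pc) = -4.2 + 5 log₁₀(6.75/10)
  = -4.2 + 5 × -0.171 = -4.2 + -0.85 = -5.05.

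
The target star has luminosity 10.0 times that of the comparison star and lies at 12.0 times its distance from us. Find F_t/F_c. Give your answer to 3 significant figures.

0.0694

F = L/(4πd²), so F_t/F_c = (L_t/L_c) / (d_t/d_c)²
= 10.0 / (12.0)² = 10.0 / 144.0 = 0.06944.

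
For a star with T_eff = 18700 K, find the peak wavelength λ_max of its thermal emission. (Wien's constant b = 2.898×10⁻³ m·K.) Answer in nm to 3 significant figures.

λ_max = b/T = 2.898×10⁻³ / 18700 = 1.55×10^-7 m = 155.0 nm.

155 nm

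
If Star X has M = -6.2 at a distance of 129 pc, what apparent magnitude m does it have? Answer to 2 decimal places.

m = M + 5 log₁₀(d/10 pc) = -6.2 + 5 log₁₀(129/10)
  = -6.2 + 5 × 1.111 = -6.2 + 5.55 = -0.65.

-0.65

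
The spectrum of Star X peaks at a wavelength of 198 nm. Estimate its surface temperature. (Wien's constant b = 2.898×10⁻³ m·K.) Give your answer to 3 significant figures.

T = b/λ_max = 2.898×10⁻³ / (198×10⁻⁹) = 1.464×10^4 K.

1.46×10^4 K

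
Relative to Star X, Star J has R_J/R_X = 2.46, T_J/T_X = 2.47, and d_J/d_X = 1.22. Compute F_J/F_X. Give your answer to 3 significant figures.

151

L_J/L_X = (R_J/R_X)²(T_J/T_X)⁴ = (2.46)² × (2.47)⁴ = 225.2.
F_J/F_X = (L_J/L_X)/(d_J/d_X)² = 225.2 / (1.22)² = 151.3.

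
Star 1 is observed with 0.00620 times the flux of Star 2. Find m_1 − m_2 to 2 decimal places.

m_1 − m_2 = −2.5 log₁₀(F_1/F_2) = −2.5 log₁₀(0.00620) = −2.5 × (-2.208) = 5.519.

5.52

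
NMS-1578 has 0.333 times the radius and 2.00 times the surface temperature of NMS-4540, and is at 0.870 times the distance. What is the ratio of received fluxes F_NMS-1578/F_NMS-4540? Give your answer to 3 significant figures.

L_NMS-1578/L_NMS-4540 = (R_NMS-1578/R_NMS-4540)²(T_NMS-1578/T_NMS-4540)⁴ = (0.333)² × (2.00)⁴ = 1.774.
F_NMS-1578/F_NMS-4540 = (L_NMS-1578/L_NMS-4540)/(d_NMS-1578/d_NMS-4540)² = 1.774 / (0.870)² = 2.344.

2.34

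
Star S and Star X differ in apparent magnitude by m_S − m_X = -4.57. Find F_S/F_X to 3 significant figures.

67.3

F_S/F_X = 10^(−(m_S − m_X)/2.5) = 10^(4.57/2.5) = 10^1.828 = 67.30.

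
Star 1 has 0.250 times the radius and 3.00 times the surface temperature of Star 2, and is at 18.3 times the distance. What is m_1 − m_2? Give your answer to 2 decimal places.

L_1/L_2 = (0.250)²(3.00)⁴ = 5.062.
F_1/F_2 = (L_1/L_2)/(d_1/d_2)² = 5.062/334.9 = 0.01512.
m_1 − m_2 = −2.5 log₁₀(0.01512) = 4.55.

4.55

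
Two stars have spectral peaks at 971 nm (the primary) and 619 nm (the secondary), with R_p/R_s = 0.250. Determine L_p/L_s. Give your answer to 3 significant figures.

0.0103

Wien's law gives T ∝ 1/λ_max, so T_p/T_s = λ_s/λ_p = 619/971 = 0.6375.
Then L ∝ R²T⁴ gives L_p/L_s = (0.250)² × (0.6375)⁴ = 0.06250 × 0.1652 = 0.01032.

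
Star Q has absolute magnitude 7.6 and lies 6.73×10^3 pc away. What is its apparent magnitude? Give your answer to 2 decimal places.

21.74

m = M + 5 log₁₀(d/10 pc) = 7.6 + 5 log₁₀(6.73×10^3/10)
  = 7.6 + 5 × 2.828 = 7.6 + 14.14 = 21.74.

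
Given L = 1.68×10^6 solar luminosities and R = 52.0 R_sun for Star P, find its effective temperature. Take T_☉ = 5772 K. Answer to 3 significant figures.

T/T_☉ = (L/L_☉)^(1/4) / (R/R_☉)^(1/2)
T = 5772 × (1.68×10^6)^(1/4) / √(52.0) = 5772 × 36.00 / 7.211 = 2.882×10^4 K.

2.88×10^4 K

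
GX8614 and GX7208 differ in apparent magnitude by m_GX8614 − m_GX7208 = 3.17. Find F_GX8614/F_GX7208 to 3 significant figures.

F_GX8614/F_GX7208 = 10^(−(m_GX8614 − m_GX7208)/2.5) = 10^(-3.17/2.5) = 10^-1.268 = 0.05395.

0.0540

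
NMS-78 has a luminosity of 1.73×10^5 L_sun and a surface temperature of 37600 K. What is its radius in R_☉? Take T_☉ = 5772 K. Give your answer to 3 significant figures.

R/R_☉ = √(L/L_☉) / (T/T_☉)² = √(1.73×10^5) / (6.514)²
       = 415.9 / 42.43 = 9.802.

9.80 R_☉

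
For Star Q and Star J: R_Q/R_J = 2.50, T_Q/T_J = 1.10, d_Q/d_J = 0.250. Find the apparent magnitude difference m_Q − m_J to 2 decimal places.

-5.41

L_Q/L_J = (2.50)²(1.10)⁴ = 9.151.
F_Q/F_J = (L_Q/L_J)/(d_Q/d_J)² = 9.151/0.06250 = 146.4.
m_Q − m_J = −2.5 log₁₀(146.4) = -5.41.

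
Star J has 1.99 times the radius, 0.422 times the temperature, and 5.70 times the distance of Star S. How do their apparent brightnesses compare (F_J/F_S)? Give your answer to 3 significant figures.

L_J/L_S = (R_J/R_S)²(T_J/T_S)⁴ = (1.99)² × (0.422)⁴ = 0.1256.
F_J/F_S = (L_J/L_S)/(d_J/d_S)² = 0.1256 / (5.70)² = 0.003866.

0.00387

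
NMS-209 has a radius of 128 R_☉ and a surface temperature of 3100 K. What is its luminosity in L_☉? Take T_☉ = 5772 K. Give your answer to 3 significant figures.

1.36×10^3 L_☉

L/L_☉ = (R/R_☉)² (T/T_☉)⁴ = (128)² × (3100/5772)⁴
       = 1.638×10^4 × (0.5371)⁴ = 1.638×10^4 × 0.08320 = 1363.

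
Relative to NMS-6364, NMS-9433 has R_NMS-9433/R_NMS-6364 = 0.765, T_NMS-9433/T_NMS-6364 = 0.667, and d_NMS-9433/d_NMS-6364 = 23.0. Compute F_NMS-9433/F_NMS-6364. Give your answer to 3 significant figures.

L_NMS-9433/L_NMS-6364 = (R_NMS-9433/R_NMS-6364)²(T_NMS-9433/T_NMS-6364)⁴ = (0.765)² × (0.667)⁴ = 0.1158.
F_NMS-9433/F_NMS-6364 = (L_NMS-9433/L_NMS-6364)/(d_NMS-9433/d_NMS-6364)² = 0.1158 / (23.0)² = 2.190×10^-4.

2.19×10^-4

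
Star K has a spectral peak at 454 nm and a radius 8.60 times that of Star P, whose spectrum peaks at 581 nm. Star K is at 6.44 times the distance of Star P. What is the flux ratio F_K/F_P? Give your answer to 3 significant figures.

4.78

Wien's law: T_K/T_P = λ_P/λ_K = 581/454 = 1.280.
L_K/L_P = (R_K/R_P)²(T_K/T_P)⁴ = (8.60)²(1.280)⁴ = 198.4.
F_K/F_P = (L_K/L_P)/(d_K/d_P)² = 198.4/(6.44)² = 4.783.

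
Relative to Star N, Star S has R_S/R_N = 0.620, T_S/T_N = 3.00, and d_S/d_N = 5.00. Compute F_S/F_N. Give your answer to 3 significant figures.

L_S/L_N = (R_S/R_N)²(T_S/T_N)⁴ = (0.620)² × (3.00)⁴ = 31.14.
F_S/F_N = (L_S/L_N)/(d_S/d_N)² = 31.14 / (5.00)² = 1.245.

1.25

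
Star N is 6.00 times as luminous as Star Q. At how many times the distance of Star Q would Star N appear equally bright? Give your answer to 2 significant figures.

2.4

Equal flux requires L_N/d_N² = L_Q/d_Q², so d_N/d_Q = √(L_N/L_Q)
= √(6.00) = 2.449.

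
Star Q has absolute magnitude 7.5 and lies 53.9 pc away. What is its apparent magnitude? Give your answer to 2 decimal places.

m = M + 5 log₁₀(d/10 pc) = 7.5 + 5 log₁₀(53.9/10)
  = 7.5 + 5 × 0.732 = 7.5 + 3.66 = 11.16.

11.16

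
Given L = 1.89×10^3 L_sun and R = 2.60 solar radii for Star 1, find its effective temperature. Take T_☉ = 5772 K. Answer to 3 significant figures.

T/T_☉ = (L/L_☉)^(1/4) / (R/R_☉)^(1/2)
T = 5772 × (1.89×10^3)^(1/4) / √(2.60) = 5772 × 6.593 / 1.612 = 2.360×10^4 K.

2.36×10^4 K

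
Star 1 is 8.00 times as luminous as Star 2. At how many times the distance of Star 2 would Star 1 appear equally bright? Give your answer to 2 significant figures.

2.8

Equal flux requires L_1/d_1² = L_2/d_2², so d_1/d_2 = √(L_1/L_2)
= √(8.00) = 2.828.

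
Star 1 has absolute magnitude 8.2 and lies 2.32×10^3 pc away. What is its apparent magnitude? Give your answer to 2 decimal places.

20.03

m = M + 5 log₁₀(d/10 pc) = 8.2 + 5 log₁₀(2.32×10^3/10)
  = 8.2 + 5 × 2.365 = 8.2 + 11.83 = 20.03.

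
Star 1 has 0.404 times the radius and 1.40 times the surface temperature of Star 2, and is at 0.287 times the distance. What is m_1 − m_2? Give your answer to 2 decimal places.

L_1/L_2 = (0.404)²(1.40)⁴ = 0.6270.
F_1/F_2 = (L_1/L_2)/(d_1/d_2)² = 0.6270/0.08237 = 7.612.
m_1 − m_2 = −2.5 log₁₀(7.612) = -2.20.

-2.20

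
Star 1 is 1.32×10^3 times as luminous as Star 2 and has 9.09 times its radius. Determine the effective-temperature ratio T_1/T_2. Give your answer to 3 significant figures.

2.00

L ∝ R²T⁴ gives T ∝ (L/R²)^(1/4), so
T_1/T_2 = (1.32×10^3 / 9.09²)^(1/4) = (15.98)^(1/4) = 1.999.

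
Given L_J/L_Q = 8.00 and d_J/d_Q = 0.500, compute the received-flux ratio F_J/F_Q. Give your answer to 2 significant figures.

32

F = L/(4πd²), so F_J/F_Q = (L_J/L_Q) / (d_J/d_Q)²
= 8.00 / (0.500)² = 8.00 / 0.2500 = 32.00.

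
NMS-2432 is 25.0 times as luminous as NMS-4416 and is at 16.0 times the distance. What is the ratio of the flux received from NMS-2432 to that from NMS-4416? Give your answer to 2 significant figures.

F = L/(4πd²), so F_NMS-2432/F_NMS-4416 = (L_NMS-2432/L_NMS-4416) / (d_NMS-2432/d_NMS-4416)²
= 25.0 / (16.0)² = 25.0 / 256.0 = 0.09766.

0.098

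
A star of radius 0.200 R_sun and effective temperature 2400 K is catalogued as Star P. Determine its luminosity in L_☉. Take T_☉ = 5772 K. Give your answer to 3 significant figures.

0.00120 L_☉

L/L_☉ = (R/R_☉)² (T/T_☉)⁴ = (0.200)² × (2400/5772)⁴
       = 0.04000 × (0.4158)⁴ = 0.04000 × 0.02989 = 0.001196.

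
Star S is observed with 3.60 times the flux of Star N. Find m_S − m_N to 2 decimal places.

m_S − m_N = −2.5 log₁₀(F_S/F_N) = −2.5 log₁₀(3.60) = −2.5 × (0.556) = -1.391.

-1.39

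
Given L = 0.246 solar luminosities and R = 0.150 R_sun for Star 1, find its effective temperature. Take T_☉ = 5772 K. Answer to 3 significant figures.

T/T_☉ = (L/L_☉)^(1/4) / (R/R_☉)^(1/2)
T = 5772 × (0.246)^(1/4) / √(0.150) = 5772 × 0.7043 / 0.3873 = 1.050×10^4 K.

1.05×10^4 K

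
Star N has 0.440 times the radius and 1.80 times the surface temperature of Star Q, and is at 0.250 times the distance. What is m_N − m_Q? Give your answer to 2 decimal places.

-3.78

L_N/L_Q = (0.440)²(1.80)⁴ = 2.032.
F_N/F_Q = (L_N/L_Q)/(d_N/d_Q)² = 2.032/0.06250 = 32.52.
m_N − m_Q = −2.5 log₁₀(32.52) = -3.78.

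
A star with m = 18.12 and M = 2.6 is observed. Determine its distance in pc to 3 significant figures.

1.27×10^4 pc

m − M = 5 log₁₀(d/10 pc)
18.12 − (2.6) = 15.52 = 5 log₁₀(d/10)
d = 10 × 10^(15.52/5) = 10 × 10^3.104 = 1.271×10^4 pc.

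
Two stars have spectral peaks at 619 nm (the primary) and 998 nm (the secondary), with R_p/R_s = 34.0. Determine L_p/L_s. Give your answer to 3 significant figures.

7.81×10^3

Wien's law gives T ∝ 1/λ_max, so T_p/T_s = λ_s/λ_p = 998/619 = 1.612.
Then L ∝ R²T⁴ gives L_p/L_s = (34.0)² × (1.612)⁴ = 1156 × 6.757 = 7811.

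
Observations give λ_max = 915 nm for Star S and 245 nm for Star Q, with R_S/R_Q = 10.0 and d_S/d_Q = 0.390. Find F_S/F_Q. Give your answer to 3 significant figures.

Wien's law: T_S/T_Q = λ_Q/λ_S = 245/915 = 0.2678.
L_S/L_Q = (R_S/R_Q)²(T_S/T_Q)⁴ = (10.0)²(0.2678)⁴ = 0.5140.
F_S/F_Q = (L_S/L_Q)/(d_S/d_Q)² = 0.5140/(0.390)² = 3.379.

3.38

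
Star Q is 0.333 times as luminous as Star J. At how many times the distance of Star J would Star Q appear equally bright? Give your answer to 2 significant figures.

0.58

Equal flux requires L_Q/d_Q² = L_J/d_J², so d_Q/d_J = √(L_Q/L_J)
= √(0.333) = 0.5771.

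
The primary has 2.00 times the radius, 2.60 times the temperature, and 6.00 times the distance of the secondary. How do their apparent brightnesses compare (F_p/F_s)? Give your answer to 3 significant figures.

5.08

L_p/L_s = (R_p/R_s)²(T_p/T_s)⁴ = (2.00)² × (2.60)⁴ = 182.8.
F_p/F_s = (L_p/L_s)/(d_p/d_s)² = 182.8 / (6.00)² = 5.078.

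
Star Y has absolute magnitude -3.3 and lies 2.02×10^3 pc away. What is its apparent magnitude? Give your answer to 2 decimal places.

m = M + 5 log₁₀(d/10 pc) = -3.3 + 5 log₁₀(2.02×10^3/10)
  = -3.3 + 5 × 2.305 = -3.3 + 11.53 = 8.23.

8.23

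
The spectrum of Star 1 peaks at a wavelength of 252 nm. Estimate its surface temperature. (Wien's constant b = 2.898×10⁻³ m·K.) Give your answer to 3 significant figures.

T = b/λ_max = 2.898×10⁻³ / (252×10⁻⁹) = 1.150×10^4 K.

1.15×10^4 K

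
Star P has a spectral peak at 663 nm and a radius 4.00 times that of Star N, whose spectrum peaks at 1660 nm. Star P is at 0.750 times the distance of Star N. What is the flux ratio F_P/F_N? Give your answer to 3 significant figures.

Wien's law: T_P/T_N = λ_N/λ_P = 1660/663 = 2.504.
L_P/L_N = (R_P/R_N)²(T_P/T_N)⁴ = (4.00)²(2.504)⁴ = 628.8.
F_P/F_N = (L_P/L_N)/(d_P/d_N)² = 628.8/(0.750)² = 1118.

1.12×10^3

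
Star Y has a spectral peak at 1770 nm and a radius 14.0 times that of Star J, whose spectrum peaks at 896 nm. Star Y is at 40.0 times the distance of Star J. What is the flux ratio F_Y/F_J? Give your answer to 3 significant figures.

0.00804

Wien's law: T_Y/T_J = λ_J/λ_Y = 896/1770 = 0.5062.
L_Y/L_J = (R_Y/R_J)²(T_Y/T_J)⁴ = (14.0)²(0.5062)⁴ = 12.87.
F_Y/F_J = (L_Y/L_J)/(d_Y/d_J)² = 12.87/(40.0)² = 0.008044.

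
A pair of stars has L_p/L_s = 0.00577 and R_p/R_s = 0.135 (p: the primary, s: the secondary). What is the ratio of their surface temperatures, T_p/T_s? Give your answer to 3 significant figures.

L ∝ R²T⁴ gives T ∝ (L/R²)^(1/4), so
T_p/T_s = (0.00577 / 0.135²)^(1/4) = (0.3166)^(1/4) = 0.7501.

0.750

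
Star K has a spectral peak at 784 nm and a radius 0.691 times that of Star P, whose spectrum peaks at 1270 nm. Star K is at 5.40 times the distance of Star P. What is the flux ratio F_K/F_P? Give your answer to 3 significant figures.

0.113

Wien's law: T_K/T_P = λ_P/λ_K = 1270/784 = 1.620.
L_K/L_P = (R_K/R_P)²(T_K/T_P)⁴ = (0.691)²(1.620)⁴ = 3.288.
F_K/F_P = (L_K/L_P)/(d_K/d_P)² = 3.288/(5.40)² = 0.1128.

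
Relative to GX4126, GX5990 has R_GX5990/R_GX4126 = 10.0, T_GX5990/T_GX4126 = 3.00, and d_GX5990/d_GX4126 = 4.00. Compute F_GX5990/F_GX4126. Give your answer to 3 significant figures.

506

L_GX5990/L_GX4126 = (R_GX5990/R_GX4126)²(T_GX5990/T_GX4126)⁴ = (10.0)² × (3.00)⁴ = 8100.
F_GX5990/F_GX4126 = (L_GX5990/L_GX4126)/(d_GX5990/d_GX4126)² = 8100 / (4.00)² = 506.2.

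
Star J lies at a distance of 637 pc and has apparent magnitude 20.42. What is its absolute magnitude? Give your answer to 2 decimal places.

11.40

M = m − 5 log₁₀(d/10 pc) = 20.42 − 5 log₁₀(637/10)
  = 20.42 − 5 × 1.804 = 20.42 − 9.02 = 11.40.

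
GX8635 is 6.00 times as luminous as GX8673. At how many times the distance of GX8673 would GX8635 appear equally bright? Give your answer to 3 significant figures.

Equal flux requires L_GX8635/d_GX8635² = L_GX8673/d_GX8673², so d_GX8635/d_GX8673 = √(L_GX8635/L_GX8673)
= √(6.00) = 2.449.

2.45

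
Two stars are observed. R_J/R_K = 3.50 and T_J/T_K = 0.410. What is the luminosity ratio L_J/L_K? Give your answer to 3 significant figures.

0.346

From the Stefan–Boltzmann law, L ∝ R²T⁴, so
L_J/L_K = (R_J/R_K)² (T_J/T_K)⁴ = (3.50)² × (0.410)⁴ = 12.25 × 0.02826 = 0.3462.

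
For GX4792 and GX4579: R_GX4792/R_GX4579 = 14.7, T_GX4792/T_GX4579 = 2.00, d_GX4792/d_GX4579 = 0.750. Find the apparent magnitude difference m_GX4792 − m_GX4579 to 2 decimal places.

-9.47

L_GX4792/L_GX4579 = (14.7)²(2.00)⁴ = 3457.
F_GX4792/F_GX4579 = (L_GX4792/L_GX4579)/(d_GX4792/d_GX4579)² = 3457/0.5625 = 6147.
m_GX4792 − m_GX4579 = −2.5 log₁₀(6147) = -9.47.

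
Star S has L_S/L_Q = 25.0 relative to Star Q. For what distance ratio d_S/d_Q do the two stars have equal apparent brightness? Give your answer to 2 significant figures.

Equal flux requires L_S/d_S² = L_Q/d_Q², so d_S/d_Q = √(L_S/L_Q)
= √(25.0) = 5.000.

5.0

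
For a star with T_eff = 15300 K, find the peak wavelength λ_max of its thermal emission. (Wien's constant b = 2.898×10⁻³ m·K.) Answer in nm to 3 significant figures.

189 nm

λ_max = b/T = 2.898×10⁻³ / 15300 = 1.89×10^-7 m = 189.4 nm.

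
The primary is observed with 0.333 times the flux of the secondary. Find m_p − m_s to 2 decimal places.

1.19

m_p − m_s = −2.5 log₁₀(F_p/F_s) = −2.5 log₁₀(0.333) = −2.5 × (-0.478) = 1.194.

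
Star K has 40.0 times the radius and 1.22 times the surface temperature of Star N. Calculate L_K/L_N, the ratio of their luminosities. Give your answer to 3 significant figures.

From the Stefan–Boltzmann law, L ∝ R²T⁴, so
L_K/L_N = (R_K/R_N)² (T_K/T_N)⁴ = (40.0)² × (1.22)⁴ = 1600 × 2.215 = 3545.

3.54×10^3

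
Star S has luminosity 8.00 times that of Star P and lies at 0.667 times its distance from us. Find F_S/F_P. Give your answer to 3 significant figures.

F = L/(4πd²), so F_S/F_P = (L_S/L_P) / (d_S/d_P)²
= 8.00 / (0.667)² = 8.00 / 0.4449 = 17.98.

18.0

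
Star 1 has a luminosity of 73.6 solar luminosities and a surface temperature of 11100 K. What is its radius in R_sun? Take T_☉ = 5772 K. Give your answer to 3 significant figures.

2.32 R_sun

R/R_☉ = √(L/L_☉) / (T/T_☉)² = √(73.6) / (1.923)²
       = 8.579 / 3.698 = 2.320.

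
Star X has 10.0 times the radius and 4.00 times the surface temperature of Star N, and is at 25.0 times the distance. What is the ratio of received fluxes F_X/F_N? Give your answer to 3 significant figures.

L_X/L_N = (R_X/R_N)²(T_X/T_N)⁴ = (10.0)² × (4.00)⁴ = 2.560×10^4.
F_X/F_N = (L_X/L_N)/(d_X/d_N)² = 2.560×10^4 / (25.0)² = 40.96.

41.0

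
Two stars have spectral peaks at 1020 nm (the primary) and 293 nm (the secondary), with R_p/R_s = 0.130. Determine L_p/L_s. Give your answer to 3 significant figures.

Wien's law gives T ∝ 1/λ_max, so T_p/T_s = λ_s/λ_p = 293/1020 = 0.2873.
Then L ∝ R²T⁴ gives L_p/L_s = (0.130)² × (0.2873)⁴ = 0.01690 × 0.006809 = 1.151×10^-4.

1.15×10^-4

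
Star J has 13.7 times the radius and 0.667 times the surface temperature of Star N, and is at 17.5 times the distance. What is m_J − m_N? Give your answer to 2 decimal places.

L_J/L_N = (13.7)²(0.667)⁴ = 37.15.
F_J/F_N = (L_J/L_N)/(d_J/d_N)² = 37.15/306.2 = 0.1213.
m_J − m_N = −2.5 log₁₀(0.1213) = 2.29.

2.29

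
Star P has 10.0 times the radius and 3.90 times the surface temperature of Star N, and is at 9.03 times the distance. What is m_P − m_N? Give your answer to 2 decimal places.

L_P/L_N = (10.0)²(3.90)⁴ = 2.313×10^4.
F_P/F_N = (L_P/L_N)/(d_P/d_N)² = 2.313×10^4/81.54 = 283.7.
m_P − m_N = −2.5 log₁₀(283.7) = -6.13.

-6.13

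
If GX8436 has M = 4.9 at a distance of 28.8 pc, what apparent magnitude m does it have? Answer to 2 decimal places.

7.20

m = M + 5 log₁₀(d/10 pc) = 4.9 + 5 log₁₀(28.8/10)
  = 4.9 + 5 × 0.459 = 4.9 + 2.30 = 7.20.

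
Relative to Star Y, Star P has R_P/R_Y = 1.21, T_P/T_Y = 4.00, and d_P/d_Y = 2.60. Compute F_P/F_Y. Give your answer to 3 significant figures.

55.4

L_P/L_Y = (R_P/R_Y)²(T_P/T_Y)⁴ = (1.21)² × (4.00)⁴ = 374.8.
F_P/F_Y = (L_P/L_Y)/(d_P/d_Y)² = 374.8 / (2.60)² = 55.45.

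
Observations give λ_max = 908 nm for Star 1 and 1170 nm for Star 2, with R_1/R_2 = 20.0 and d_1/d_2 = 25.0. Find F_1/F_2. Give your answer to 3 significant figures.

1.76

Wien's law: T_1/T_2 = λ_2/λ_1 = 1170/908 = 1.289.
L_1/L_2 = (R_1/R_2)²(T_1/T_2)⁴ = (20.0)²(1.289)⁴ = 1103.
F_1/F_2 = (L_1/L_2)/(d_1/d_2)² = 1103/(25.0)² = 1.764.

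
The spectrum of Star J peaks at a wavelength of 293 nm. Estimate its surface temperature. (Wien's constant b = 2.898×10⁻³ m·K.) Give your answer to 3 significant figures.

9.89×10^3 K

T = b/λ_max = 2.898×10⁻³ / (293×10⁻⁹) = 9891 K.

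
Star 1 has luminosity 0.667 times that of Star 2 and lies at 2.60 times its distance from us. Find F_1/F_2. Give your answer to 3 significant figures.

0.0987

F = L/(4πd²), so F_1/F_2 = (L_1/L_2) / (d_1/d_2)²
= 0.667 / (2.60)² = 0.667 / 6.760 = 0.09867.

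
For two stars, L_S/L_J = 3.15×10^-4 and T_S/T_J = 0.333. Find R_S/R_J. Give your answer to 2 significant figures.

0.16

L ∝ R²T⁴ gives R ∝ √L / T², so
R_S/R_J = √(3.15×10^-4) / (0.333)² = 0.01775 / 0.1109 = 0.1601.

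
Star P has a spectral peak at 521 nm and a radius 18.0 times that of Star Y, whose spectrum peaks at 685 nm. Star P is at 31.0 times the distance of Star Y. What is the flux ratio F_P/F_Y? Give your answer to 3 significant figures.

1.01

Wien's law: T_P/T_Y = λ_Y/λ_P = 685/521 = 1.315.
L_P/L_Y = (R_P/R_Y)²(T_P/T_Y)⁴ = (18.0)²(1.315)⁴ = 968.2.
F_P/F_Y = (L_P/L_Y)/(d_P/d_Y)² = 968.2/(31.0)² = 1.007.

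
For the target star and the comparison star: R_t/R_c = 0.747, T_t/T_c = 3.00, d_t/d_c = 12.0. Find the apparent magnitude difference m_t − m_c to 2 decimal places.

1.26

L_t/L_c = (0.747)²(3.00)⁴ = 45.20.
F_t/F_c = (L_t/L_c)/(d_t/d_c)² = 45.20/144.0 = 0.3139.
m_t − m_c = −2.5 log₁₀(0.3139) = 1.26.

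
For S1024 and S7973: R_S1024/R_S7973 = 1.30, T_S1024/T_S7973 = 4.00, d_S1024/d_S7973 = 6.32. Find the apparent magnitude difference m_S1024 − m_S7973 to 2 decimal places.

L_S1024/L_S7973 = (1.30)²(4.00)⁴ = 432.6.
F_S1024/F_S7973 = (L_S1024/L_S7973)/(d_S1024/d_S7973)² = 432.6/39.94 = 10.83.
m_S1024 − m_S7973 = −2.5 log₁₀(10.83) = -2.59.

-2.59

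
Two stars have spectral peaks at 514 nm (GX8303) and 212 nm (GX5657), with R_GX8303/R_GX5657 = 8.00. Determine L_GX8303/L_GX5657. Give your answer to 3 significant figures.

1.85

Wien's law gives T ∝ 1/λ_max, so T_GX8303/T_GX5657 = λ_GX5657/λ_GX8303 = 212/514 = 0.4125.
Then L ∝ R²T⁴ gives L_GX8303/L_GX5657 = (8.00)² × (0.4125)⁴ = 64.00 × 0.02894 = 1.852.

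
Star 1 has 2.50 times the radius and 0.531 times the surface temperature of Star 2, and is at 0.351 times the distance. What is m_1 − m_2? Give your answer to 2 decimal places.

L_1/L_2 = (2.50)²(0.531)⁴ = 0.4969.
F_1/F_2 = (L_1/L_2)/(d_1/d_2)² = 0.4969/0.1232 = 4.033.
m_1 − m_2 = −2.5 log₁₀(4.033) = -1.51.

-1.51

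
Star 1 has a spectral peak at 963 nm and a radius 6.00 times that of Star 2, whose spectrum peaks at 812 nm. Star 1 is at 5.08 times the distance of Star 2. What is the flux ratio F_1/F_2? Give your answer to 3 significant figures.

0.705

Wien's law: T_1/T_2 = λ_2/λ_1 = 812/963 = 0.8432.
L_1/L_2 = (R_1/R_2)²(T_1/T_2)⁴ = (6.00)²(0.8432)⁴ = 18.20.
F_1/F_2 = (L_1/L_2)/(d_1/d_2)² = 18.20/(5.08)² = 0.7052.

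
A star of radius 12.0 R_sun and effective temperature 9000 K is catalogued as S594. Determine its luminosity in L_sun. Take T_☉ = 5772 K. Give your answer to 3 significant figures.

851 L_sun

L/L_☉ = (R/R_☉)² (T/T_☉)⁴ = (12.0)² × (9000/5772)⁴
       = 144.0 × (1.559)⁴ = 144.0 × 5.911 = 851.2.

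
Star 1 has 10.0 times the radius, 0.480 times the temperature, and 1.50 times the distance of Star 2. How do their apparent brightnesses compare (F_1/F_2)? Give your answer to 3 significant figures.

2.36

L_1/L_2 = (R_1/R_2)²(T_1/T_2)⁴ = (10.0)² × (0.480)⁴ = 5.308.
F_1/F_2 = (L_1/L_2)/(d_1/d_2)² = 5.308 / (1.50)² = 2.359.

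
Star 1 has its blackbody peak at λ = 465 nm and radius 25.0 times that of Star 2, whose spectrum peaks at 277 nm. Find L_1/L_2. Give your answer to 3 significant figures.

78.7

Wien's law gives T ∝ 1/λ_max, so T_1/T_2 = λ_2/λ_1 = 277/465 = 0.5957.
Then L ∝ R²T⁴ gives L_1/L_2 = (25.0)² × (0.5957)⁴ = 625.0 × 0.1259 = 78.70.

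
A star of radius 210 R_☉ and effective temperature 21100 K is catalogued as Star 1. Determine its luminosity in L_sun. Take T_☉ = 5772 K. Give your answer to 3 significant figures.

L/L_☉ = (R/R_☉)² (T/T_☉)⁴ = (210)² × (21100/5772)⁴
       = 4.410×10^4 × (3.656)⁴ = 4.410×10^4 × 178.6 = 7.875×10^6.

7.88×10^6 L_sun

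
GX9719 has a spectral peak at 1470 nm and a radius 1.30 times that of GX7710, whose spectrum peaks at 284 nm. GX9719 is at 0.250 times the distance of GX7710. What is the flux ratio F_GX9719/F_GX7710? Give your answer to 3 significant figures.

0.0377

Wien's law: T_GX9719/T_GX7710 = λ_GX7710/λ_GX9719 = 284/1470 = 0.1932.
L_GX9719/L_GX7710 = (R_GX9719/R_GX7710)²(T_GX9719/T_GX7710)⁴ = (1.30)²(0.1932)⁴ = 0.002354.
F_GX9719/F_GX7710 = (L_GX9719/L_GX7710)/(d_GX9719/d_GX7710)² = 0.002354/(0.250)² = 0.03767.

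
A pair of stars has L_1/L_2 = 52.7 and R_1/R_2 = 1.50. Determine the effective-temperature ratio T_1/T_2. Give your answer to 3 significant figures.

2.20

L ∝ R²T⁴ gives T ∝ (L/R²)^(1/4), so
T_1/T_2 = (52.7 / 1.50²)^(1/4) = (23.42)^(1/4) = 2.200.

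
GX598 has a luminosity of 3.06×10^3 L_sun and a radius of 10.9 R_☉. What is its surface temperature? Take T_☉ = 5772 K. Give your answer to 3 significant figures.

1.30×10^4 K

T/T_☉ = (L/L_☉)^(1/4) / (R/R_☉)^(1/2)
T = 5772 × (3.06×10^3)^(1/4) / √(10.9) = 5772 × 7.438 / 3.302 = 1.300×10^4 K.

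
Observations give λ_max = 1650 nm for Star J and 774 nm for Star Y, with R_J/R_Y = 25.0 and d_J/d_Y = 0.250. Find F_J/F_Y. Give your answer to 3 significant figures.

484

Wien's law: T_J/T_Y = λ_Y/λ_J = 774/1650 = 0.4691.
L_J/L_Y = (R_J/R_Y)²(T_J/T_Y)⁴ = (25.0)²(0.4691)⁴ = 30.26.
F_J/F_Y = (L_J/L_Y)/(d_J/d_Y)² = 30.26/(0.250)² = 484.2.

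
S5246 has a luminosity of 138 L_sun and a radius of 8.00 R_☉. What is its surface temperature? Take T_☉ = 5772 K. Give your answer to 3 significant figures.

6.99×10^3 K

T/T_☉ = (L/L_☉)^(1/4) / (R/R_☉)^(1/2)
T = 5772 × (138)^(1/4) / √(8.00) = 5772 × 3.427 / 2.828 = 6994 K.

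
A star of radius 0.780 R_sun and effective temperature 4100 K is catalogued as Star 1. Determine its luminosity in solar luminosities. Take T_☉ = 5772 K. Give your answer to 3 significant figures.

0.155 solar luminosities

L/L_☉ = (R/R_☉)² (T/T_☉)⁴ = (0.780)² × (4100/5772)⁴
       = 0.6084 × (0.7103)⁴ = 0.6084 × 0.2546 = 0.1549.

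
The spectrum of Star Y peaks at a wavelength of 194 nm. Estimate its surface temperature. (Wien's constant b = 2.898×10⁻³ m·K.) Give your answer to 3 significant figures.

T = b/λ_max = 2.898×10⁻³ / (194×10⁻⁹) = 1.494×10^4 K.

1.49×10^4 K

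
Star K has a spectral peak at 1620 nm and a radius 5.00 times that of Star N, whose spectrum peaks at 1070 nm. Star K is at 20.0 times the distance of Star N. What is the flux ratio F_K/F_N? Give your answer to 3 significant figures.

0.0119

Wien's law: T_K/T_N = λ_N/λ_K = 1070/1620 = 0.6605.
L_K/L_N = (R_K/R_N)²(T_K/T_N)⁴ = (5.00)²(0.6605)⁴ = 4.758.
F_K/F_N = (L_K/L_N)/(d_K/d_N)² = 4.758/(20.0)² = 0.01189.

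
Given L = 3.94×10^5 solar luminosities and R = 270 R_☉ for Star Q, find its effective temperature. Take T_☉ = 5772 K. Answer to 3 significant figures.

8.80×10^3 K

T/T_☉ = (L/L_☉)^(1/4) / (R/R_☉)^(1/2)
T = 5772 × (3.94×10^5)^(1/4) / √(270) = 5772 × 25.05 / 16.43 = 8801 K.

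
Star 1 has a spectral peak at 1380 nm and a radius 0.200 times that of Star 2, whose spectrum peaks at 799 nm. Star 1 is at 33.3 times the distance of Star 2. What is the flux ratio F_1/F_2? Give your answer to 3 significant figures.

4.05×10^-6

Wien's law: T_1/T_2 = λ_2/λ_1 = 799/1380 = 0.5790.
L_1/L_2 = (R_1/R_2)²(T_1/T_2)⁴ = (0.200)²(0.5790)⁴ = 0.004495.
F_1/F_2 = (L_1/L_2)/(d_1/d_2)² = 0.004495/(33.3)² = 4.054×10^-6.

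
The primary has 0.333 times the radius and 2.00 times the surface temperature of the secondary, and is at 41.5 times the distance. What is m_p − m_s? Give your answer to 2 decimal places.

L_p/L_s = (0.333)²(2.00)⁴ = 1.774.
F_p/F_s = (L_p/L_s)/(d_p/d_s)² = 1.774/1722 = 0.001030.
m_p − m_s = −2.5 log₁₀(0.001030) = 7.47.

7.47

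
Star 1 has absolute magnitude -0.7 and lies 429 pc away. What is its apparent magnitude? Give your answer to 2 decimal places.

m = M + 5 log₁₀(d/10 pc) = -0.7 + 5 log₁₀(429/10)
  = -0.7 + 5 × 1.632 = -0.7 + 8.16 = 7.46.

7.46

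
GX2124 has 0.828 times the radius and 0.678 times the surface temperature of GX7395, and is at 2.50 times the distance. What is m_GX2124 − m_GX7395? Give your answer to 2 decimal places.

4.09

L_GX2124/L_GX7395 = (0.828)²(0.678)⁴ = 0.1449.
F_GX2124/F_GX7395 = (L_GX2124/L_GX7395)/(d_GX2124/d_GX7395)² = 0.1449/6.250 = 0.02318.
m_GX2124 − m_GX7395 = −2.5 log₁₀(0.02318) = 4.09.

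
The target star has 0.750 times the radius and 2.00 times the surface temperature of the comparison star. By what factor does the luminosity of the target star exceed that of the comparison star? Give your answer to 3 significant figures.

From the Stefan–Boltzmann law, L ∝ R²T⁴, so
L_t/L_c = (R_t/R_c)² (T_t/T_c)⁴ = (0.750)² × (2.00)⁴ = 0.5625 × 16.00 = 9.000.

9.00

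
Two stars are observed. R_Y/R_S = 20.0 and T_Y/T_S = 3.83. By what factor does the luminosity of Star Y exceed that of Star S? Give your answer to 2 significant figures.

8.6×10^4

From the Stefan–Boltzmann law, L ∝ R²T⁴, so
L_Y/L_S = (R_Y/R_S)² (T_Y/T_S)⁴ = (20.0)² × (3.83)⁴ = 400.0 × 215.2 = 8.607×10^4.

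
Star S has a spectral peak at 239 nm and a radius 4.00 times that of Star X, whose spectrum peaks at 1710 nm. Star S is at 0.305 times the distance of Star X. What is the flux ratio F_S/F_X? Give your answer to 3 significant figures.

4.51×10^5

Wien's law: T_S/T_X = λ_X/λ_S = 1710/239 = 7.155.
L_S/L_X = (R_S/R_X)²(T_S/T_X)⁴ = (4.00)²(7.155)⁴ = 4.193×10^4.
F_S/F_X = (L_S/L_X)/(d_S/d_X)² = 4.193×10^4/(0.305)² = 4.507×10^5.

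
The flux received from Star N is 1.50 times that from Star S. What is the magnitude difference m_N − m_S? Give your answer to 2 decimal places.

-0.44

m_N − m_S = −2.5 log₁₀(F_N/F_S) = −2.5 log₁₀(1.50) = −2.5 × (0.176) = -0.440.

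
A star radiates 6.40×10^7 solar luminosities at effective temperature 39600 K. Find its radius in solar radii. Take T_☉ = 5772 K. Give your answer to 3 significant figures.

170 solar radii

R/R_☉ = √(L/L_☉) / (T/T_☉)² = √(6.40×10^7) / (6.861)²
       = 8000 / 47.07 = 170.0.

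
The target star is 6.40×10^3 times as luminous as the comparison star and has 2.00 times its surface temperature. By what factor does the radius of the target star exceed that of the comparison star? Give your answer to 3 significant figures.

L ∝ R²T⁴ gives R ∝ √L / T², so
R_t/R_c = √(6.40×10^3) / (2.00)² = 80.00 / 4.000 = 20.00.

20.0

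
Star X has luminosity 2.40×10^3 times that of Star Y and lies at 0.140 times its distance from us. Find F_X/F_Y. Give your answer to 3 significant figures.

F = L/(4πd²), so F_X/F_Y = (L_X/L_Y) / (d_X/d_Y)²
= 2.40×10^3 / (0.140)² = 2.40×10^3 / 0.01960 = 1.224×10^5.

1.22×10^5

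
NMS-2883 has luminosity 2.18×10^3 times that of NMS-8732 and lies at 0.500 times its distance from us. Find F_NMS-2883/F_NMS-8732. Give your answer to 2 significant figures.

8.7×10^3

F = L/(4πd²), so F_NMS-2883/F_NMS-8732 = (L_NMS-2883/L_NMS-8732) / (d_NMS-2883/d_NMS-8732)²
= 2.18×10^3 / (0.500)² = 2.18×10^3 / 0.2500 = 8720.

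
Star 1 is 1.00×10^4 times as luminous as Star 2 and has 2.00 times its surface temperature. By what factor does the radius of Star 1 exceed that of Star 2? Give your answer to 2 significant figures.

L ∝ R²T⁴ gives R ∝ √L / T², so
R_1/R_2 = √(1.00×10^4) / (2.00)² = 100.0 / 4.000 = 25.00.

25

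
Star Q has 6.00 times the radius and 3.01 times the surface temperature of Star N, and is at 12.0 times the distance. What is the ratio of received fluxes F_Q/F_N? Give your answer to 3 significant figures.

L_Q/L_N = (R_Q/R_N)²(T_Q/T_N)⁴ = (6.00)² × (3.01)⁴ = 2955.
F_Q/F_N = (L_Q/L_N)/(d_Q/d_N)² = 2955 / (12.0)² = 20.52.

20.5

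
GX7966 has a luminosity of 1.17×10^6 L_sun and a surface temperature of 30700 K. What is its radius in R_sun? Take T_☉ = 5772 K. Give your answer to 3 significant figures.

38.2 R_sun

R/R_☉ = √(L/L_☉) / (T/T_☉)² = √(1.17×10^6) / (5.319)²
       = 1082 / 28.29 = 38.24.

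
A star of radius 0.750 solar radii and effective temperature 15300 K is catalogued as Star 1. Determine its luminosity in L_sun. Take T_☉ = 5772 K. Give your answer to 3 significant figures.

L/L_☉ = (R/R_☉)² (T/T_☉)⁴ = (0.750)² × (15300/5772)⁴
       = 0.5625 × (2.651)⁴ = 0.5625 × 49.37 = 27.77.

27.8 L_sun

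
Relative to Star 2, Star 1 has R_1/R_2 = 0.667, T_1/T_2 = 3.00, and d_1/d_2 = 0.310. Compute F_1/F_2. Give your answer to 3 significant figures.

L_1/L_2 = (R_1/R_2)²(T_1/T_2)⁴ = (0.667)² × (3.00)⁴ = 36.04.
F_1/F_2 = (L_1/L_2)/(d_1/d_2)² = 36.04 / (0.310)² = 375.0.

375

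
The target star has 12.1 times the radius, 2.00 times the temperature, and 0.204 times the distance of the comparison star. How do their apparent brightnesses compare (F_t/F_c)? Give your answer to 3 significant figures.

L_t/L_c = (R_t/R_c)²(T_t/T_c)⁴ = (12.1)² × (2.00)⁴ = 2343.
F_t/F_c = (L_t/L_c)/(d_t/d_c)² = 2343 / (0.204)² = 5.629×10^4.

5.63×10^4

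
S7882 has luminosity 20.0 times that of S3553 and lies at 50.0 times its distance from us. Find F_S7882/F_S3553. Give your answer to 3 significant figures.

F = L/(4πd²), so F_S7882/F_S3553 = (L_S7882/L_S3553) / (d_S7882/d_S3553)²
= 20.0 / (50.0)² = 20.0 / 2500 = 0.008000.

0.00800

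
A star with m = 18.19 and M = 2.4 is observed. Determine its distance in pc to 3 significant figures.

1.44×10^4 pc

m − M = 5 log₁₀(d/10 pc)
18.19 − (2.4) = 15.79 = 5 log₁₀(d/10)
d = 10 × 10^(15.79/5) = 10 × 10^3.158 = 1.439×10^4 pc.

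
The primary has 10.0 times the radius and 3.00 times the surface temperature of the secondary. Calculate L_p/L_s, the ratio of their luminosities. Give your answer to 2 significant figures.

From the Stefan–Boltzmann law, L ∝ R²T⁴, so
L_p/L_s = (R_p/R_s)² (T_p/T_s)⁴ = (10.0)² × (3.00)⁴ = 100.0 × 81.00 = 8100.

8.1×10^3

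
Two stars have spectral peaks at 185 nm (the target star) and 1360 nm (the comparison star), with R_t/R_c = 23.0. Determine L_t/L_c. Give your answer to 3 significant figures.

1.54×10^6

Wien's law gives T ∝ 1/λ_max, so T_t/T_c = λ_c/λ_t = 1360/185 = 7.351.
Then L ∝ R²T⁴ gives L_t/L_c = (23.0)² × (7.351)⁴ = 529.0 × 2921 = 1.545×10^6.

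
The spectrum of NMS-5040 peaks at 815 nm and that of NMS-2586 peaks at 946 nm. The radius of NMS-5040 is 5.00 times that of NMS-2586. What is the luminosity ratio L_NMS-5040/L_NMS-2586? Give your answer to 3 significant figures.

45.4

Wien's law gives T ∝ 1/λ_max, so T_NMS-5040/T_NMS-2586 = λ_NMS-2586/λ_NMS-5040 = 946/815 = 1.161.
Then L ∝ R²T⁴ gives L_NMS-5040/L_NMS-2586 = (5.00)² × (1.161)⁴ = 25.00 × 1.815 = 45.38.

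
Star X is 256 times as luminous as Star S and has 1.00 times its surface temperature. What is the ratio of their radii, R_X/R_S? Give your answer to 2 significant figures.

16

L ∝ R²T⁴ gives R ∝ √L / T², so
R_X/R_S = √(256) / (1.00)² = 16.00 / 1.000 = 16.00.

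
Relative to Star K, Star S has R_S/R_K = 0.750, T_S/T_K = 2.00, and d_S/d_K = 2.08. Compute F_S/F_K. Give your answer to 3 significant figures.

2.08

L_S/L_K = (R_S/R_K)²(T_S/T_K)⁴ = (0.750)² × (2.00)⁴ = 9.000.
F_S/F_K = (L_S/L_K)/(d_S/d_K)² = 9.000 / (2.08)² = 2.080.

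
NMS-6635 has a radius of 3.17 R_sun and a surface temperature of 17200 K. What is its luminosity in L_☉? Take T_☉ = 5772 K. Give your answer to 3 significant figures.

792 L_☉

L/L_☉ = (R/R_☉)² (T/T_☉)⁴ = (3.17)² × (17200/5772)⁴
       = 10.05 × (2.980)⁴ = 10.05 × 78.85 = 792.4.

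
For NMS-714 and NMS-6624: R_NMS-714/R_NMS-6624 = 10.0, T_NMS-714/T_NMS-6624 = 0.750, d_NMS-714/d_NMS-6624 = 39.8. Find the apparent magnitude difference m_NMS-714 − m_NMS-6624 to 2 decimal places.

4.25

L_NMS-714/L_NMS-6624 = (10.0)²(0.750)⁴ = 31.64.
F_NMS-714/F_NMS-6624 = (L_NMS-714/L_NMS-6624)/(d_NMS-714/d_NMS-6624)² = 31.64/1584 = 0.01997.
m_NMS-714 − m_NMS-6624 = −2.5 log₁₀(0.01997) = 4.25.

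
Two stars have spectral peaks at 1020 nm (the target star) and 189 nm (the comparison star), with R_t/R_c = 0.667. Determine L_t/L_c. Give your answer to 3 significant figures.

5.24×10^-4

Wien's law gives T ∝ 1/λ_max, so T_t/T_c = λ_c/λ_t = 189/1020 = 0.1853.
Then L ∝ R²T⁴ gives L_t/L_c = (0.667)² × (0.1853)⁴ = 0.4449 × 0.001179 = 5.244×10^-4.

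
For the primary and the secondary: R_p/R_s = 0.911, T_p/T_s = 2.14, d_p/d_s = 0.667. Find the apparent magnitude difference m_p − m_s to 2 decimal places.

L_p/L_s = (0.911)²(2.14)⁴ = 17.41.
F_p/F_s = (L_p/L_s)/(d_p/d_s)² = 17.41/0.4449 = 39.12.
m_p − m_s = −2.5 log₁₀(39.12) = -3.98.

-3.98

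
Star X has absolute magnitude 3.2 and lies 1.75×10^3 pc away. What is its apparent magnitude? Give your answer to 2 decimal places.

m = M + 5 log₁₀(d/10 pc) = 3.2 + 5 log₁₀(1.75×10^3/10)
  = 3.2 + 5 × 2.243 = 3.2 + 11.22 = 14.42.

14.42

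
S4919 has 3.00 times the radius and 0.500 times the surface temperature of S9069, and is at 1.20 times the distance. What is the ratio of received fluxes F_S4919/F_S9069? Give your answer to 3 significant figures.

0.391

L_S4919/L_S9069 = (R_S4919/R_S9069)²(T_S4919/T_S9069)⁴ = (3.00)² × (0.500)⁴ = 0.5625.
F_S4919/F_S9069 = (L_S4919/L_S9069)/(d_S4919/d_S9069)² = 0.5625 / (1.20)² = 0.3906.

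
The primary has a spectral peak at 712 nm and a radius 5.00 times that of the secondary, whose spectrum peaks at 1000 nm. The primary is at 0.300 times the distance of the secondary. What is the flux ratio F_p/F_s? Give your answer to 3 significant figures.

1.08×10^3

Wien's law: T_p/T_s = λ_s/λ_p = 1000/712 = 1.404.
L_p/L_s = (R_p/R_s)²(T_p/T_s)⁴ = (5.00)²(1.404)⁴ = 97.28.
F_p/F_s = (L_p/L_s)/(d_p/d_s)² = 97.28/(0.300)² = 1081.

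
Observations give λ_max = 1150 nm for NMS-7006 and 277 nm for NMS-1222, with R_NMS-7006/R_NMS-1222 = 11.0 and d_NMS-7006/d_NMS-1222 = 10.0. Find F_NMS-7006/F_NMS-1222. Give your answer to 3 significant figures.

Wien's law: T_NMS-7006/T_NMS-1222 = λ_NMS-1222/λ_NMS-7006 = 277/1150 = 0.2409.
L_NMS-7006/L_NMS-1222 = (R_NMS-7006/R_NMS-1222)²(T_NMS-7006/T_NMS-1222)⁴ = (11.0)²(0.2409)⁴ = 0.4073.
F_NMS-7006/F_NMS-1222 = (L_NMS-7006/L_NMS-1222)/(d_NMS-7006/d_NMS-1222)² = 0.4073/(10.0)² = 0.004073.

0.00407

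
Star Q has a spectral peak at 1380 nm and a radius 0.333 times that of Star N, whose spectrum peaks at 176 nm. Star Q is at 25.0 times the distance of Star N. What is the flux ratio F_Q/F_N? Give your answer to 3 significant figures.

4.69×10^-8

Wien's law: T_Q/T_N = λ_N/λ_Q = 176/1380 = 0.1275.
L_Q/L_N = (R_Q/R_N)²(T_Q/T_N)⁴ = (0.333)²(0.1275)⁴ = 2.934×10^-5.
F_Q/F_N = (L_Q/L_N)/(d_Q/d_N)² = 2.934×10^-5/(25.0)² = 4.694×10^-8.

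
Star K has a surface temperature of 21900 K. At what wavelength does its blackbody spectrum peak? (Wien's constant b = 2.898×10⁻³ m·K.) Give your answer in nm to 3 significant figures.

λ_max = b/T = 2.898×10⁻³ / 21900 = 1.32×10^-7 m = 132.3 nm.

132 nm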